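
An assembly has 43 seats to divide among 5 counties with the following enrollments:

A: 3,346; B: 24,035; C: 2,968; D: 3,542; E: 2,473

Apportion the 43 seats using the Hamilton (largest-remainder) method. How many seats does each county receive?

The standard divisor is 36364/43 ≈ 845.674.
Standard quotas: A 3.9566, B 28.4211, C 3.5096, D 4.1884, E 2.9243.
Lower quotas: A 3, B 28, C 3, D 4, E 2 (sum 40, leaving 3 seats).
Remainders in descending order: A 0.9566, E 0.9243, C 0.5096, B 0.4211, D 0.1884.
The surplus seats go to A, E, C.

A 4; B 28; C 4; D 4; E 3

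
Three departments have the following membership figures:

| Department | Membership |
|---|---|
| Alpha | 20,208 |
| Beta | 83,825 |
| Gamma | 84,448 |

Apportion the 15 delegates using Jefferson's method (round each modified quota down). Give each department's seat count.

Alpha=1; Beta=7; Gamma=7

Standard divisor 188481/15 ≈ 12565.4; standard quotas: Alpha 1.608, Beta 6.671, Gamma 6.721.
Rounding down gives 1, 6, 6 = 13 seats, so the divisor must be adjusted.
With modified divisor 11300: modified quotas Alpha 1.788, Beta 7.418, Gamma 7.473.
Rounding down: Alpha 1, Beta 7, Gamma 7 (total 15).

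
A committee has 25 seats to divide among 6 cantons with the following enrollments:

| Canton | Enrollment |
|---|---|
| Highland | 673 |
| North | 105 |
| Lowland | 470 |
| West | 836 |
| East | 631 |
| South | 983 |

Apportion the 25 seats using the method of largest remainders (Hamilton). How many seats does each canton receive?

Highland 4, North 1, Lowland 3, West 6, East 4, South 7

The standard divisor is 3698/25 ≈ 147.92.
Standard quotas: Highland 4.550, North 0.710, Lowland 3.177, West 5.652, East 4.266, South 6.645.
Lower quotas: Highland 4, North 0, Lowland 3, West 5, East 4, South 6 (sum 22, leaving 3 seats).
Remainders in descending order: North 0.710, West 0.652, South 0.645, Highland 0.550, East 0.266, Lowland 0.177.
Largest remainders: North, West, South receive the extra seats.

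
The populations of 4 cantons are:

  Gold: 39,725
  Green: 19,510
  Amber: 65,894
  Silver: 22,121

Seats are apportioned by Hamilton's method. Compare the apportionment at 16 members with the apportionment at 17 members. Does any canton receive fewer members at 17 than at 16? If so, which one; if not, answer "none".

At 16 seats: Gold 4, Green 2, Amber 7, Silver 3.
At 17 seats: Gold 5, Green 2, Amber 8, Silver 2.
Silver drops from 3 to 2.

Silver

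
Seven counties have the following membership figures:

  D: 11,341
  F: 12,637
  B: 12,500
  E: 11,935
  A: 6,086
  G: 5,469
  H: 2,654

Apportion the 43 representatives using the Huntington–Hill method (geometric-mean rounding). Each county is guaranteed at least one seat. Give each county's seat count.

With divisor 1481: modified quotas D 7.658, F 8.533, B 8.440, E 8.059, A 4.109, G 3.693, H 1.792.
Geometric-mean thresholds: D √(7·8)=7.483, F √(8·9)=8.485, B √(8·9)=8.485, E √(8·9)=8.485, A √(4·5)=4.472, G √(3·4)=3.464, H √(1·2)=1.414.
Each quota rounded against its threshold gives D 8, F 9, B 8, E 8, A 4, G 4, H 2 (total 43).

D 8; F 9; B 8; E 8; A 4; G 4; H 2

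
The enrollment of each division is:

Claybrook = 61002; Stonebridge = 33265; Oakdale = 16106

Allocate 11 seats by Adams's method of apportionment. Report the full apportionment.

Standard divisor 110373/11 ≈ 10033.909; standard quotas: Claybrook 6.080, Stonebridge 3.315, Oakdale 1.605.
Rounding up gives 7, 4, 2 = 13 seats, so the divisor must be adjusted.
With modified divisor 11600: modified quotas Claybrook 5.259, Stonebridge 2.868, Oakdale 1.388.
Rounding up: Claybrook 6, Stonebridge 3, Oakdale 2 (total 11).

Claybrook 6, Stonebridge 3, Oakdale 2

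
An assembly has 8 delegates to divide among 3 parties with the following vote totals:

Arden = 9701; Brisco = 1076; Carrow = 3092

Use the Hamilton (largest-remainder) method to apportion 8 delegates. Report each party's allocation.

Standard divisor: 13869 ÷ 8 ≈ 1733.625.
Standard quotas: Arden 5.5958, Brisco 0.6207, Carrow 1.7835.
Lower quotas: Arden 5, Brisco 0, Carrow 1 (sum 6, leaving 2 seats).
Remainders in descending order: Carrow 0.7835, Brisco 0.6207, Arden 0.5958.
Largest remainders: Carrow, Brisco receive the extra seats.

Arden 5, Brisco 1, Carrow 2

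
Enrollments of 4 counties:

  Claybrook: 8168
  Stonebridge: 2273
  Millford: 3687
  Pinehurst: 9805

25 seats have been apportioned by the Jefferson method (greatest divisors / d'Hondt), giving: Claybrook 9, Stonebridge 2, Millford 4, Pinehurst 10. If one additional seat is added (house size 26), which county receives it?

Priority for the next seat is population ÷ (current seats + 1).
Priorities: Claybrook 816.800, Stonebridge 757.667, Millford 737.400, Pinehurst 891.364.
Highest priority: Pinehurst.

Pinehurst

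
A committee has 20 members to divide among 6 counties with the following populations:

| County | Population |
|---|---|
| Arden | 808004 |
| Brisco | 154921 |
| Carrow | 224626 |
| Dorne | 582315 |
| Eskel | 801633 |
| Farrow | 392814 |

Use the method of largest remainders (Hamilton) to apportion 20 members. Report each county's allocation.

The standard divisor is 2964313/20 ≈ 148215.65.
Standard quotas: Arden 5.4515, Brisco 1.0452, Carrow 1.5155, Dorne 3.9288, Eskel 5.4086, Farrow 2.6503.
Lower quotas: Arden 5, Brisco 1, Carrow 1, Dorne 3, Eskel 5, Farrow 2 (sum 17, leaving 3 seats).
Remainders in descending order: Dorne 0.9288, Farrow 0.6503, Carrow 0.5155, Arden 0.4515, Eskel 0.4086, Brisco 0.0452.
Largest remainders: Dorne, Farrow, Carrow receive the extra seats.

Arden: 5, Brisco: 1, Carrow: 2, Dorne: 4, Eskel: 5, Farrow: 3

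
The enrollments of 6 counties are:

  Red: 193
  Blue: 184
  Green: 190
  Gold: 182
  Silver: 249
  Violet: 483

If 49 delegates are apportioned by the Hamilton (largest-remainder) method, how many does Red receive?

Standard divisor: 1481 ÷ 49 ≈ 30.224.
Standard quotas: Red 6.386, Blue 6.088, Green 6.286, Gold 6.022, Silver 8.238, Violet 15.980.
Lower quotas: Red 6, Blue 6, Green 6, Gold 6, Silver 8, Violet 15 (sum 47, leaving 2 seats).
Remainders in descending order: Violet 0.980, Red 0.386, Green 0.286, Silver 0.238, Blue 0.088, Gold 0.022.
The surplus seats go to Violet, Red.
Red receives 7.

7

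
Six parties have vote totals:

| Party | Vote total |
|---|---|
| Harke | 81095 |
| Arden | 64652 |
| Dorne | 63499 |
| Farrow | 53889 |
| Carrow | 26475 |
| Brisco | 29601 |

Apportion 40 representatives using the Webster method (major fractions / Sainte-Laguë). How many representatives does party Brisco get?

Standard divisor 319211/40 ≈ 7980.275; standard quotas: Harke 10.162, Arden 8.101, Dorne 7.957, Farrow 6.753, Carrow 3.318, Brisco 3.709.
Rounding to the nearest integer gives Harke 10, Arden 8, Dorne 8, Farrow 7, Carrow 3, Brisco 4 — total 40, matching the house size, so no adjustment is needed.
Brisco receives 4.

4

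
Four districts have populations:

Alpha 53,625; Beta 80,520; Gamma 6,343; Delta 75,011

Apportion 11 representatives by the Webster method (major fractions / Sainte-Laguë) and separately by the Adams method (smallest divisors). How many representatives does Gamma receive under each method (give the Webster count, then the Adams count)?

0 and 1

Webster: Alpha 3, Beta 4, Gamma 0, Delta 4.
Adams: Alpha 3, Beta 4, Gamma 1, Delta 3.
Gamma gets 0 under Webster and 1 under Adams.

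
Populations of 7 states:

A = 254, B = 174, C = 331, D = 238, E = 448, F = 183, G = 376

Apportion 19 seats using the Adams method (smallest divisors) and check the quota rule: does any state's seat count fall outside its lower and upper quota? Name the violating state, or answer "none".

none

Standard quotas: A 2.408, B 1.650, C 3.138, D 2.256, E 4.248, F 1.735, G 3.565.
Adams allocation: A 3, B 2, C 3, D 2, E 4, F 2, G 3.
Every allocation lies between the lower and upper quota.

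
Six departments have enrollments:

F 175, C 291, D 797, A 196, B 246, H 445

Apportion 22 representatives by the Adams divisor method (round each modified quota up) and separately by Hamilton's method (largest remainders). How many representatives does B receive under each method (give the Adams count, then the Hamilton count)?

3 and 2

Adams: F 2, C 3, D 8, A 2, B 3, H 4.
Hamilton: F 2, C 3, D 8, A 2, B 2, H 5.
B gets 3 under Adams and 2 under Hamilton.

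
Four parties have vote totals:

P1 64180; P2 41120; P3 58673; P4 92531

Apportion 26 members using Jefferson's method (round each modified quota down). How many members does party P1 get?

Standard divisor 256504/26 ≈ 9865.538; standard quotas: P1 6.505, P2 4.168, P3 5.947, P4 9.379.
Rounding down gives 6, 4, 5, 9 = 24 seats, so the divisor must be adjusted.
With modified divisor 9200: modified quotas P1 6.976, P2 4.470, P3 6.378, P4 10.058.
Rounding down: P1 6, P2 4, P3 6, P4 10 (total 26).
P1 receives 6.

6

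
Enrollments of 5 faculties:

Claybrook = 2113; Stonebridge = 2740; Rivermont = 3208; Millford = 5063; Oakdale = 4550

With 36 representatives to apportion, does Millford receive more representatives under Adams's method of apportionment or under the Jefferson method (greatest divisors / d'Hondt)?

Jefferson

Adams: Claybrook 4, Stonebridge 6, Rivermont 7, Millford 10, Oakdale 9.
Jefferson: Claybrook 4, Stonebridge 5, Rivermont 7, Millford 11, Oakdale 9.
Millford gets 10 under Adams and 11 under Jefferson.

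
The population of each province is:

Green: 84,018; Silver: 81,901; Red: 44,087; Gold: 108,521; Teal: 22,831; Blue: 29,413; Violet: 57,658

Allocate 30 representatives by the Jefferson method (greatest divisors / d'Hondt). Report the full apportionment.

Green=6; Silver=6; Red=3; Gold=8; Teal=1; Blue=2; Violet=4

Standard divisor 428429/30 ≈ 14280.967; standard quotas: Green 5.883, Silver 5.735, Red 3.087, Gold 7.599, Teal 1.599, Blue 2.060, Violet 4.037.
Rounding down gives 5, 5, 3, 7, 1, 2, 4 = 27 seats, so the divisor must be adjusted.
With modified divisor 12800: modified quotas Green 6.564, Silver 6.399, Red 3.444, Gold 8.478, Teal 1.784, Blue 2.298, Violet 4.505.
Rounding down: Green 6, Silver 6, Red 3, Gold 8, Teal 1, Blue 2, Violet 4 (total 30).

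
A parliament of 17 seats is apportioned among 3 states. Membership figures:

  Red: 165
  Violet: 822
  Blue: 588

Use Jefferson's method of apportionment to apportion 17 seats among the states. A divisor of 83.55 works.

Red 1, Violet 9, Blue 7

With modified divisor 83.55: modified quotas Red 1.975, Violet 9.838, Blue 7.038.
Rounding down: Red 1, Violet 9, Blue 7 (total 17).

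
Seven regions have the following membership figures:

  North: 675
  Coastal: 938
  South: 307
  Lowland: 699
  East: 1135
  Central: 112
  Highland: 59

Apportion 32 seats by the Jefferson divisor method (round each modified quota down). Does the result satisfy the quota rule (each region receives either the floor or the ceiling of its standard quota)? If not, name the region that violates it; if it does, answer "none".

none

Standard quotas: North 5.503, Coastal 7.647, South 2.503, Lowland 5.699, East 9.254, Central 0.913, Highland 0.481.
Jefferson allocation: North 6, Coastal 8, South 2, Lowland 6, East 10, Central 0, Highland 0.
Every allocation lies between the lower and upper quota.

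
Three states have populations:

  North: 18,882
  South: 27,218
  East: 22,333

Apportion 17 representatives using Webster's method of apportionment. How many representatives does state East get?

5

Standard divisor 68433/17 ≈ 4025.471; standard quotas: North 4.691, South 6.761, East 5.548.
Rounding to the nearest integer gives 5, 7, 6 = 18 seats, so the divisor must be adjusted.
With modified divisor 4100: modified quotas North 4.605, South 6.639, East 5.447.
Rounding to the nearest integer: North 5, South 7, East 5 (total 17).
East receives 5.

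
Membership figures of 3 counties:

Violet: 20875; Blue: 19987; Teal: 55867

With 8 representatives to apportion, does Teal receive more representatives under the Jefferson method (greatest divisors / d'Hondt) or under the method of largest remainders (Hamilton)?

Jefferson: Violet 2, Blue 1, Teal 5.
Hamilton: Violet 2, Blue 2, Teal 4.
Teal gets 5 under Jefferson and 4 under Hamilton.

Jefferson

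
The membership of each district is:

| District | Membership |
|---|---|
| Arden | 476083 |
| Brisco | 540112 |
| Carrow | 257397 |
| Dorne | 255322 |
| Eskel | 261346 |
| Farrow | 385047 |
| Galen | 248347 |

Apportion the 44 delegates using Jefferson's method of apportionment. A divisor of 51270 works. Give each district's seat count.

Arden=9, Brisco=10, Carrow=5, Dorne=4, Eskel=5, Farrow=7, Galen=4

With modified divisor 51270: modified quotas Arden 9.286, Brisco 10.535, Carrow 5.020, Dorne 4.980, Eskel 5.097, Farrow 7.510, Galen 4.844.
Rounding down: Arden 9, Brisco 10, Carrow 5, Dorne 4, Eskel 5, Farrow 7, Galen 4 (total 44).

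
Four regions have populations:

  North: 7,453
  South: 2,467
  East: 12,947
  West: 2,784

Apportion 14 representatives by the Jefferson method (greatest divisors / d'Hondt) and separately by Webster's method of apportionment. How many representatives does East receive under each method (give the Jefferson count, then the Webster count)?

8 and 7

Jefferson: North 4, South 1, East 8, West 1.
Webster: North 4, South 1, East 7, West 2.
East gets 8 under Jefferson and 7 under Webster.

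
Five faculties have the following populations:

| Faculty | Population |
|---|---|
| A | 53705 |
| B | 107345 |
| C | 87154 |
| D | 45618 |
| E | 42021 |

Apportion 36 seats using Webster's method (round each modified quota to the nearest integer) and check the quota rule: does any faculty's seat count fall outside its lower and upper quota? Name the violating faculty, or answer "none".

none

Standard quotas: A 5.757, B 11.507, C 9.342, D 4.890, E 4.504.
Webster allocation: A 6, B 11, C 9, D 5, E 5.
Every allocation lies between the lower and upper quota.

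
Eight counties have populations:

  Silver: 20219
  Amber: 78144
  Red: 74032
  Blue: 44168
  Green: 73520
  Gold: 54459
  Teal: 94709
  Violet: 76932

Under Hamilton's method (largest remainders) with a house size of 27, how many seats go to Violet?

Total 516183; standard divisor 516183/27 ≈ 19117.889.
Standard quotas: Silver 1.0576, Amber 4.0875, Red 3.8724, Blue 2.3103, Green 3.8456, Gold 2.8486, Teal 4.9539, Violet 4.0241.
Lower quotas: Silver 1, Amber 4, Red 3, Blue 2, Green 3, Gold 2, Teal 4, Violet 4 (sum 23, leaving 4 seats).
Remainders in descending order: Teal 0.9539, Red 0.8724, Gold 0.8486, Green 0.8456, Blue 0.3103, Amber 0.0875, Silver 0.0576, Violet 0.0241.
The surplus seats go to Teal, Red, Gold, Green.
Violet receives 4.

4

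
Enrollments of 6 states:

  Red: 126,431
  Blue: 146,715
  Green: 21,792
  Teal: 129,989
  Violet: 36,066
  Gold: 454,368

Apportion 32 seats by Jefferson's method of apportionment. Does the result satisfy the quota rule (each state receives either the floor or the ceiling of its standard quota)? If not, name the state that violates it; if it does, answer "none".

Standard quotas: Red 4.420, Blue 5.129, Green 0.762, Teal 4.544, Violet 1.261, Gold 15.884.
Jefferson allocation: Red 4, Blue 5, Green 0, Teal 5, Violet 1, Gold 17.
Gold has quota 15.884 (lower 15, upper 16) but receives 17 — outside the quota interval.

Gold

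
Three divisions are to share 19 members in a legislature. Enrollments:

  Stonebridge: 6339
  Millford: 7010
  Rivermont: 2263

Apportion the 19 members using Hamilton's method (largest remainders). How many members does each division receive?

The standard divisor is 15612/19 ≈ 821.684.
Standard quotas: Stonebridge 7.7146, Millford 8.5313, Rivermont 2.7541.
Lower quotas: Stonebridge 7, Millford 8, Rivermont 2 (sum 17, leaving 2 seats).
Remainders in descending order: Rivermont 0.7541, Stonebridge 0.7146, Millford 0.5313.
The surplus seats go to Rivermont, Stonebridge.

Stonebridge 8, Millford 8, Rivermont 3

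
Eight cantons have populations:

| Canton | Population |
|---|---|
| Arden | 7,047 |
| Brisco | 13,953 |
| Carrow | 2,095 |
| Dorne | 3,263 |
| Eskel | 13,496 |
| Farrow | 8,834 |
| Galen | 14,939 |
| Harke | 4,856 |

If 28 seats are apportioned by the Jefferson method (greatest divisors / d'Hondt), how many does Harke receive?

Standard divisor 68483/28 ≈ 2445.821; standard quotas: Arden 2.881, Brisco 5.705, Carrow 0.857, Dorne 1.334, Eskel 5.518, Farrow 3.612, Galen 6.108, Harke 1.985.
Rounding down gives 2, 5, 0, 1, 5, 3, 6, 1 = 23 seats, so the divisor must be adjusted.
With modified divisor 2170: modified quotas Arden 3.247, Brisco 6.430, Carrow 0.965, Dorne 1.504, Eskel 6.219, Farrow 4.071, Galen 6.884, Harke 2.238.
Rounding down: Arden 3, Brisco 6, Carrow 0, Dorne 1, Eskel 6, Farrow 4, Galen 6, Harke 2 (total 28).
Harke receives 2.

2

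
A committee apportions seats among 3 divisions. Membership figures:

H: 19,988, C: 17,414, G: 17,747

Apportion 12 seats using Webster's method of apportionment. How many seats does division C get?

Standard divisor 55149/12 ≈ 4595.75; standard quotas: H 4.349, C 3.789, G 3.862.
Rounding to the nearest integer gives H 4, C 4, G 4 — total 12, matching the house size, so no adjustment is needed.
C receives 4.

4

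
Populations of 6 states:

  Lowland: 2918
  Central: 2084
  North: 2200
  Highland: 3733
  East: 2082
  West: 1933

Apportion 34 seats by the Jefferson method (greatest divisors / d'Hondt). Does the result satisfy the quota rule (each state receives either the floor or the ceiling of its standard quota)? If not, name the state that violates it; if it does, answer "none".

none

Standard quotas: Lowland 6.636, Central 4.740, North 5.003, Highland 8.490, East 4.735, West 4.396.
Jefferson allocation: Lowland 7, Central 5, North 5, Highland 8, East 5, West 4.
Every allocation lies between the lower and upper quota.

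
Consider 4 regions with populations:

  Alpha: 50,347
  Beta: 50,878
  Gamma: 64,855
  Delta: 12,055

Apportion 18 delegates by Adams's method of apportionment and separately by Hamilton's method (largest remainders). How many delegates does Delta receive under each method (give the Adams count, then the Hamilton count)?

2 and 1

Adams: Alpha 5, Beta 5, Gamma 6, Delta 2.
Hamilton: Alpha 5, Beta 5, Gamma 7, Delta 1.
Delta gets 2 under Adams and 1 under Hamilton.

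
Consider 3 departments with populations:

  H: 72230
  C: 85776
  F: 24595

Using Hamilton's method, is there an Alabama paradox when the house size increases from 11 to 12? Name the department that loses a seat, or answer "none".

F

At 11 seats: H 4, C 5, F 2.
At 12 seats: H 5, C 6, F 1.
F drops from 2 to 1.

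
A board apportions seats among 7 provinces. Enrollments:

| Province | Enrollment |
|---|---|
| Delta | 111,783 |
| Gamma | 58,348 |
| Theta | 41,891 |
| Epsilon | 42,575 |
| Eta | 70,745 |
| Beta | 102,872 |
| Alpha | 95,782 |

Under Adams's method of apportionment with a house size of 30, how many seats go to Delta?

Standard divisor 523996/30 ≈ 17466.533; standard quotas: Delta 6.400, Gamma 3.341, Theta 2.398, Epsilon 2.438, Eta 4.050, Beta 5.890, Alpha 5.484.
Rounding up gives 7, 4, 3, 3, 5, 6, 6 = 34 seats, so the divisor must be adjusted.
With modified divisor 20000: modified quotas Delta 5.589, Gamma 2.917, Theta 2.095, Epsilon 2.129, Eta 3.537, Beta 5.144, Alpha 4.789.
Rounding up: Delta 6, Gamma 3, Theta 3, Epsilon 3, Eta 4, Beta 6, Alpha 5 (total 30).
Delta receives 6.

6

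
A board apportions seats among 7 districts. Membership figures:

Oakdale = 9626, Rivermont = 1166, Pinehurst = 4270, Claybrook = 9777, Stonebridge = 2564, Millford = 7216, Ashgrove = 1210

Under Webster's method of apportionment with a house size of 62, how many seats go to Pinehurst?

7

Standard divisor 35829/62 ≈ 577.887; standard quotas: Oakdale 16.657, Rivermont 2.018, Pinehurst 7.389, Claybrook 16.919, Stonebridge 4.437, Millford 12.487, Ashgrove 2.094.
Rounding to the nearest integer gives 17, 2, 7, 17, 4, 12, 2 = 61 seats, so the divisor must be adjusted.
With modified divisor 574: modified quotas Oakdale 16.770, Rivermont 2.031, Pinehurst 7.439, Claybrook 17.033, Stonebridge 4.467, Millford 12.571, Ashgrove 2.108.
Rounding to the nearest integer: Oakdale 17, Rivermont 2, Pinehurst 7, Claybrook 17, Stonebridge 4, Millford 13, Ashgrove 2 (total 62).
Pinehurst receives 7.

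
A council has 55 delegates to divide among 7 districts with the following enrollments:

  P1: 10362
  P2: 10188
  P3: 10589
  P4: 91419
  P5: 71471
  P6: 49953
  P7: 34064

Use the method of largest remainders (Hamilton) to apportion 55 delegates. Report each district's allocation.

Total 278046; standard divisor 278046/55 ≈ 5055.382.
Standard quotas: P1 2.0497, P2 2.0153, P3 2.0946, P4 18.0835, P5 14.1376, P6 9.8812, P7 6.7382.
Lower quotas: P1 2, P2 2, P3 2, P4 18, P5 14, P6 9, P7 6 (sum 53, leaving 2 seats).
Remainders in descending order: P6 0.8812, P7 0.7382, P5 0.1376, P3 0.0946, P4 0.0835, P1 0.0497, P2 0.0153.
Largest remainders: P6, P7 receive the extra seats.

P1 2; P2 2; P3 2; P4 18; P5 14; P6 10; P7 7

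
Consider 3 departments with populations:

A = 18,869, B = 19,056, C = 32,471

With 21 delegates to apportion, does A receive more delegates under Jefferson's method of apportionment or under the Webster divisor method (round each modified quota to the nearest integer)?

Jefferson: A 5, B 6, C 10.
Webster: A 6, B 6, C 9.
A gets 5 under Jefferson and 6 under Webster.

Webster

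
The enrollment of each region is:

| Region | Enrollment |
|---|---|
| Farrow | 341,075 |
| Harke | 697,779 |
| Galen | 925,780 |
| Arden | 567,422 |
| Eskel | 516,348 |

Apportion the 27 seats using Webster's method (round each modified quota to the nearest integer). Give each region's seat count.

Standard divisor 3048404/27 ≈ 112903.852; standard quotas: Farrow 3.021, Harke 6.180, Galen 8.200, Arden 5.026, Eskel 4.573.
Rounding to the nearest integer gives Farrow 3, Harke 6, Galen 8, Arden 5, Eskel 5 — total 27, matching the house size, so no adjustment is needed.

Farrow: 3, Harke: 6, Galen: 8, Arden: 5, Eskel: 5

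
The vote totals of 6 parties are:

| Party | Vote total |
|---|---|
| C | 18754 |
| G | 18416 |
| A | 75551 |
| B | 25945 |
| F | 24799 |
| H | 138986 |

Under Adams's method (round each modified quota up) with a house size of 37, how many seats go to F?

Standard divisor 302451/37 ≈ 8174.351; standard quotas: C 2.294, G 2.253, A 9.242, B 3.174, F 3.034, H 17.003.
Rounding up gives 3, 3, 10, 4, 4, 18 = 42 seats, so the divisor must be adjusted.
With modified divisor 8900: modified quotas C 2.107, G 2.069, A 8.489, B 2.915, F 2.786, H 15.616.
Rounding up: C 3, G 3, A 9, B 3, F 3, H 16 (total 37).
F receives 3.

3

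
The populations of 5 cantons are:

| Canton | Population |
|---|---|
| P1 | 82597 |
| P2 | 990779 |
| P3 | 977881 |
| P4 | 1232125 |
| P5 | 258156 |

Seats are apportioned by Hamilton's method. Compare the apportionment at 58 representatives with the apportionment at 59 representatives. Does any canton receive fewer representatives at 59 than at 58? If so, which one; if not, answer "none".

P1

At 58 seats: P1 2, P2 16, P3 16, P4 20, P5 4.
At 59 seats: P1 1, P2 17, P3 16, P4 21, P5 4.
P1 drops from 2 to 1.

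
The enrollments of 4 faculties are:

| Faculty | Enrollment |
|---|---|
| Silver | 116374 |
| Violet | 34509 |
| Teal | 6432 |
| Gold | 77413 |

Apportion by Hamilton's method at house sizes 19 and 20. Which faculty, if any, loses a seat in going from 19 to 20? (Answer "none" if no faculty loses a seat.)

Teal

At 19 seats: Silver 9, Violet 3, Teal 1, Gold 6.
At 20 seats: Silver 10, Violet 3, Teal 0, Gold 7.
Teal drops from 1 to 0.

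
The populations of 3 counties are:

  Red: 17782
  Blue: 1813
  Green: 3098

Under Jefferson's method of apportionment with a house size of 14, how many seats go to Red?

Standard divisor 22693/14 ≈ 1620.929; standard quotas: Red 10.970, Blue 1.118, Green 1.911.
Rounding down gives 10, 1, 1 = 12 seats, so the divisor must be adjusted.
With modified divisor 1500: modified quotas Red 11.855, Blue 1.209, Green 2.065.
Rounding down: Red 11, Blue 1, Green 2 (total 14).
Red receives 11.

11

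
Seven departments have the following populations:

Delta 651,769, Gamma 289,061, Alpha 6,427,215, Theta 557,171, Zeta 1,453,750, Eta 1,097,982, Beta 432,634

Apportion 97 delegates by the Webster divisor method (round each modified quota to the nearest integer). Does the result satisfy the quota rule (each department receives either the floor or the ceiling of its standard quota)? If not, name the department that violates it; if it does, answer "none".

Alpha

Standard quotas: Delta 5.795, Gamma 2.570, Alpha 57.146, Theta 4.954, Zeta 12.926, Eta 9.762, Beta 3.847.
Webster allocation: Delta 6, Gamma 3, Alpha 56, Theta 5, Zeta 13, Eta 10, Beta 4.
Alpha has quota 57.146 (lower 57, upper 58) but receives 56 — outside the quota interval.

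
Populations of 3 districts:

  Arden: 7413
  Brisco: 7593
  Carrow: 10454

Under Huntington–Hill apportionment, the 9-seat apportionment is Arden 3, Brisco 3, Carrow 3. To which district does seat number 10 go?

Carrow

Priority for the next seat is population ÷ (√(s·(s+1))).
Priorities: Arden 2139.949, Brisco 2191.910, Carrow 3017.810.
Highest priority: Carrow.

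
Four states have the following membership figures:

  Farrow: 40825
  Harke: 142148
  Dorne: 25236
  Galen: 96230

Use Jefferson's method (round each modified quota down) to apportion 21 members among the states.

Farrow: 3, Harke: 10, Dorne: 1, Galen: 7

Standard divisor 304439/21 ≈ 14497.095; standard quotas: Farrow 2.816, Harke 9.805, Dorne 1.741, Galen 6.638.
Rounding down gives 2, 9, 1, 6 = 18 seats, so the divisor must be adjusted.
With modified divisor 13300: modified quotas Farrow 3.070, Harke 10.688, Dorne 1.897, Galen 7.235.
Rounding down: Farrow 3, Harke 10, Dorne 1, Galen 7 (total 21).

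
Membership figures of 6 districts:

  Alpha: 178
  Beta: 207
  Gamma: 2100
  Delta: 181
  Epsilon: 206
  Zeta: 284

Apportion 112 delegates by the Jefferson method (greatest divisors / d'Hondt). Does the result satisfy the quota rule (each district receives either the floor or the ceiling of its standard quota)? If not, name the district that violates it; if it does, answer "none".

Standard quotas: Alpha 6.317, Beta 7.346, Gamma 74.525, Delta 6.423, Epsilon 7.311, Zeta 10.079.
Jefferson allocation: Alpha 6, Beta 7, Gamma 76, Delta 6, Epsilon 7, Zeta 10.
Gamma has quota 74.525 (lower 74, upper 75) but receives 76 — outside the quota interval.

Gamma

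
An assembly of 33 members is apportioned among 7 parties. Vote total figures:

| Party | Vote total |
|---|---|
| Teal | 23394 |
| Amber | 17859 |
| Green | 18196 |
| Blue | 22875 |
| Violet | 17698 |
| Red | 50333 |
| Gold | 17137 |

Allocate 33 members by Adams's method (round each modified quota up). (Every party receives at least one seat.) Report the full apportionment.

Standard divisor 167492/33 ≈ 5075.515; standard quotas: Teal 4.609, Amber 3.519, Green 3.585, Blue 4.507, Violet 3.487, Red 9.917, Gold 3.376.
Rounding up gives 5, 4, 4, 5, 4, 10, 4 = 36 seats, so the divisor must be adjusted.
With modified divisor 5800: modified quotas Teal 4.033, Amber 3.079, Green 3.137, Blue 3.944, Violet 3.051, Red 8.678, Gold 2.955.
Rounding up: Teal 5, Amber 4, Green 4, Blue 4, Violet 4, Red 9, Gold 3 (total 33).

Teal: 5, Amber: 4, Green: 4, Blue: 4, Violet: 4, Red: 9, Gold: 3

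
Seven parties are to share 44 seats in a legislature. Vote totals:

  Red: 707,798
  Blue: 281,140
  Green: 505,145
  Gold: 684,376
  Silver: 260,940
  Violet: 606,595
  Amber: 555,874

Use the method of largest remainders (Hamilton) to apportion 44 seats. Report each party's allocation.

Standard divisor: 3601868 ÷ 44 ≈ 81860.636.
Standard quotas: Red 8.6464, Blue 3.4344, Green 6.1708, Gold 8.3603, Silver 3.1876, Violet 7.4101, Amber 6.7905.
Lower quotas: Red 8, Blue 3, Green 6, Gold 8, Silver 3, Violet 7, Amber 6 (sum 41, leaving 3 seats).
Remainders in descending order: Amber 0.7905, Red 0.6464, Blue 0.4344, Violet 0.4101, Gold 0.3603, Silver 0.1876, Green 0.1708.
The surplus seats go to Amber, Red, Blue.

Red: 9, Blue: 4, Green: 6, Gold: 8, Silver: 3, Violet: 7, Amber: 7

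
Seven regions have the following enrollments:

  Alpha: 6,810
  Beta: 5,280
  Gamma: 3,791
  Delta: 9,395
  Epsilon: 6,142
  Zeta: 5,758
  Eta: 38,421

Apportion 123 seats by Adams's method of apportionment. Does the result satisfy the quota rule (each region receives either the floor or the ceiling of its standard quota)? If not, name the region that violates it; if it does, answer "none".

Eta

Standard quotas: Alpha 11.080, Beta 8.591, Gamma 6.168, Delta 15.286, Epsilon 9.993, Zeta 9.369, Eta 62.513.
Adams allocation: Alpha 11, Beta 9, Gamma 7, Delta 15, Epsilon 10, Zeta 10, Eta 61.
Eta has quota 62.513 (lower 62, upper 63) but receives 61 — outside the quota interval.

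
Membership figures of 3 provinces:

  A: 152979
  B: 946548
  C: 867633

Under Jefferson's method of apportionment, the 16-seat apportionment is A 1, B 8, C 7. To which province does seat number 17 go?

C

Priority for the next seat is population ÷ (current seats + 1).
Priorities: A 76489.500, B 105172.000, C 108454.125.
Highest priority: C.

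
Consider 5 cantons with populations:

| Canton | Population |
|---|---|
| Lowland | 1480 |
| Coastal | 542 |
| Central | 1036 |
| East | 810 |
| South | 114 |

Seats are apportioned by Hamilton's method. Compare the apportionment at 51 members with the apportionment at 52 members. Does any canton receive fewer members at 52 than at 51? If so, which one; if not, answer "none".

At 51 seats: Lowland 19, Coastal 7, Central 13, East 10, South 2.
At 52 seats: Lowland 19, Coastal 7, Central 14, East 11, South 1.
South drops from 2 to 1.

South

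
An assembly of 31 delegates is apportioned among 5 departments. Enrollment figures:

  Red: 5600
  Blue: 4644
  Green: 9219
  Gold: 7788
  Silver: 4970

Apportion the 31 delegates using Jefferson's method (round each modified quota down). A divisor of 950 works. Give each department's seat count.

With modified divisor 950: modified quotas Red 5.895, Blue 4.888, Green 9.704, Gold 8.198, Silver 5.232.
Rounding down: Red 5, Blue 4, Green 9, Gold 8, Silver 5 (total 31).

Red: 5; Blue: 4; Green: 9; Gold: 8; Silver: 5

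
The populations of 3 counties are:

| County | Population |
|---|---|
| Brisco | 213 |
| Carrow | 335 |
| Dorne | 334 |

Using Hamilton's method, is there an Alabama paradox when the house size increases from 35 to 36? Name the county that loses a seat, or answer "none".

At 35 seats: Brisco 9, Carrow 13, Dorne 13.
At 36 seats: Brisco 9, Carrow 14, Dorne 13.
No county's allocation decreased.

none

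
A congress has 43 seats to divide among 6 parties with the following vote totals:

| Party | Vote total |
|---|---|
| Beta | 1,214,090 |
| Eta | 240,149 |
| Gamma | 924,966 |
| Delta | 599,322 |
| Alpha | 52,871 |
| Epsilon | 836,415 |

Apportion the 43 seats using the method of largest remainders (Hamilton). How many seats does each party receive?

Beta=13; Eta=3; Gamma=10; Delta=7; Alpha=1; Epsilon=9

Standard divisor: 3867813 ÷ 43 ≈ 89949.14.
Standard quotas: Beta 13.4975, Eta 2.6698, Gamma 10.2832, Delta 6.6629, Alpha 0.5878, Epsilon 9.2988.
Lower quotas: Beta 13, Eta 2, Gamma 10, Delta 6, Alpha 0, Epsilon 9 (sum 40, leaving 3 seats).
Remainders in descending order: Eta 0.6698, Delta 0.6629, Alpha 0.5878, Beta 0.4975, Epsilon 0.2988, Gamma 0.2832.
Largest remainders: Eta, Delta, Alpha receive the extra seats.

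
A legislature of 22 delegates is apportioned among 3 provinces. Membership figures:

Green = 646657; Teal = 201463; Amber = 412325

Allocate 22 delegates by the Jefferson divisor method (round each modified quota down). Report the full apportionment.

Standard divisor 1260445/22 ≈ 57292.955; standard quotas: Green 11.287, Teal 3.516, Amber 7.197.
Rounding down gives 11, 3, 7 = 21 seats, so the divisor must be adjusted.
With modified divisor 52700: modified quotas Green 12.271, Teal 3.823, Amber 7.824.
Rounding down: Green 12, Teal 3, Amber 7 (total 22).

Green 12, Teal 3, Amber 7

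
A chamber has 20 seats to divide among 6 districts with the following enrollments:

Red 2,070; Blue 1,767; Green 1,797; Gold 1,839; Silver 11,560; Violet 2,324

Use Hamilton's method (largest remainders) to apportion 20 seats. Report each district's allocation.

Red 2, Blue 1, Green 2, Gold 2, Silver 11, Violet 2

Standard divisor: 21357 ÷ 20 ≈ 1067.85.
Standard quotas: Red 1.9385, Blue 1.6547, Green 1.6828, Gold 1.7222, Silver 10.8255, Violet 2.1763.
Lower quotas: Red 1, Blue 1, Green 1, Gold 1, Silver 10, Violet 2 (sum 16, leaving 4 seats).
Remainders in descending order: Red 0.9385, Silver 0.8255, Gold 0.7222, Green 0.6828, Blue 0.6547, Violet 0.1763.
The surplus seats go to Red, Silver, Gold, Green.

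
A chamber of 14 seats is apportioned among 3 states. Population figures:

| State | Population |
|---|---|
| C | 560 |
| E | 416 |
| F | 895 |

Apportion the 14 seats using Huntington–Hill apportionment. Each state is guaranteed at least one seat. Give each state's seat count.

C: 4; E: 3; F: 7

With divisor 132: modified quotas C 4.242, E 3.152, F 6.780.
Geometric-mean thresholds: C √(4·5)=4.472, E √(3·4)=3.464, F √(6·7)=6.481.
Each quota rounded against its threshold gives C 4, E 3, F 7 (total 14).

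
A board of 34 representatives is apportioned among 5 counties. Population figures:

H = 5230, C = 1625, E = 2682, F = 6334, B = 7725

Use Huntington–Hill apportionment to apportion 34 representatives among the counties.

With divisor 686: modified quotas H 7.624, C 2.369, E 3.910, F 9.233, B 11.261.
Geometric-mean thresholds: H √(7·8)=7.483, C √(2·3)=2.449, E √(3·4)=3.464, F √(9·10)=9.487, B √(11·12)=11.489.
Each quota rounded against its threshold gives H 8, C 2, E 4, F 9, B 11 (total 34).

H 8, C 2, E 4, F 9, B 11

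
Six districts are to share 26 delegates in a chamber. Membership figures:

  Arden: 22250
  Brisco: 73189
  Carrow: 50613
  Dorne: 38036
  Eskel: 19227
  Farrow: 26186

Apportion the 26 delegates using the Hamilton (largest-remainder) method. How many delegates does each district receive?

Total 229501; standard divisor 229501/26 ≈ 8826.962.
Standard quotas: Arden 2.5207, Brisco 8.2915, Carrow 5.7339, Dorne 4.3091, Eskel 2.1782, Farrow 2.9666.
Lower quotas: Arden 2, Brisco 8, Carrow 5, Dorne 4, Eskel 2, Farrow 2 (sum 23, leaving 3 seats).
Remainders in descending order: Farrow 0.9666, Carrow 0.7339, Arden 0.5207, Dorne 0.3091, Brisco 0.2915, Eskel 0.1782.
Largest remainders: Farrow, Carrow, Arden receive the extra seats.

Arden: 3, Brisco: 8, Carrow: 6, Dorne: 4, Eskel: 2, Farrow: 3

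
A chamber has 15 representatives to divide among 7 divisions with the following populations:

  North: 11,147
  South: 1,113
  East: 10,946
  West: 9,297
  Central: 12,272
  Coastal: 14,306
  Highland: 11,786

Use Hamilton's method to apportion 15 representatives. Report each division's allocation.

North 2; South 0; East 2; West 2; Central 3; Coastal 3; Highland 3

The standard divisor is 70867/15 ≈ 4724.467.
Standard quotas: North 2.3594, South 0.2356, East 2.3169, West 1.9678, Central 2.5975, Coastal 3.0281, Highland 2.4947.
Lower quotas: North 2, South 0, East 2, West 1, Central 2, Coastal 3, Highland 2 (sum 12, leaving 3 seats).
Remainders in descending order: West 0.9678, Central 0.5975, Highland 0.4947, North 0.3594, East 0.3169, South 0.2356, Coastal 0.0281.
Largest remainders: West, Central, Highland receive the extra seats.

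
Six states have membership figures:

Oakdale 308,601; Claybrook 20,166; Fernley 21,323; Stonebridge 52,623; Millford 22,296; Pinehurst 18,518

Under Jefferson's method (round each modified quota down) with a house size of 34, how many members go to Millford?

Standard divisor 443527/34 ≈ 13044.912; standard quotas: Oakdale 23.657, Claybrook 1.546, Fernley 1.635, Stonebridge 4.034, Millford 1.709, Pinehurst 1.420.
Rounding down gives 23, 1, 1, 4, 1, 1 = 31 seats, so the divisor must be adjusted.
With modified divisor 11600: modified quotas Oakdale 26.604, Claybrook 1.738, Fernley 1.838, Stonebridge 4.536, Millford 1.922, Pinehurst 1.596.
Rounding down: Oakdale 26, Claybrook 1, Fernley 1, Stonebridge 4, Millford 1, Pinehurst 1 (total 34).
Millford receives 1.

1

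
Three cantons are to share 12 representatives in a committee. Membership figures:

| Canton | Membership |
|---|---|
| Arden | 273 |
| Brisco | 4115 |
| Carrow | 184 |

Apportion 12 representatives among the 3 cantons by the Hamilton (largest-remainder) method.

Arden=1; Brisco=11; Carrow=0

Standard divisor: 4572 ÷ 12 = 381.
Standard quotas: Arden 0.717, Brisco 10.801, Carrow 0.483.
Lower quotas: Arden 0, Brisco 10, Carrow 0 (sum 10, leaving 2 seats).
Remainders in descending order: Brisco 0.801, Arden 0.717, Carrow 0.483.
The surplus seats go to Brisco, Arden.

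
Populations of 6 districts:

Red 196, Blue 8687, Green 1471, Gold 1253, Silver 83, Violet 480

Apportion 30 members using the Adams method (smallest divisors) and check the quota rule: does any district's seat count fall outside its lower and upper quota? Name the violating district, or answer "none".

Standard quotas: Red 0.483, Blue 21.414, Green 3.626, Gold 3.089, Silver 0.205, Violet 1.183.
Adams allocation: Red 1, Blue 19, Green 4, Gold 3, Silver 1, Violet 2.
Blue has quota 21.414 (lower 21, upper 22) but receives 19 — outside the quota interval.

Blue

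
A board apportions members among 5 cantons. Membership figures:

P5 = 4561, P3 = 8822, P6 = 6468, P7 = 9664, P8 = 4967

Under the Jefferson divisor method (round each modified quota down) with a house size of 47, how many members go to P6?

Standard divisor 34482/47 ≈ 733.66; standard quotas: P5 6.217, P3 12.025, P6 8.816, P7 13.172, P8 6.770.
Rounding down gives 6, 12, 8, 13, 6 = 45 seats, so the divisor must be adjusted.
With modified divisor 700: modified quotas P5 6.516, P3 12.603, P6 9.240, P7 13.806, P8 7.096.
Rounding down: P5 6, P3 12, P6 9, P7 13, P8 7 (total 47).
P6 receives 9.

9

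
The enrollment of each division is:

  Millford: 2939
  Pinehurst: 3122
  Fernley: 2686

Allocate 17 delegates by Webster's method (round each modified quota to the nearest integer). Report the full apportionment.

Standard divisor 8747/17 ≈ 514.529; standard quotas: Millford 5.712, Pinehurst 6.068, Fernley 5.220.
Rounding to the nearest integer gives Millford 6, Pinehurst 6, Fernley 5 — total 17, matching the house size, so no adjustment is needed.

Millford=6, Pinehurst=6, Fernley=5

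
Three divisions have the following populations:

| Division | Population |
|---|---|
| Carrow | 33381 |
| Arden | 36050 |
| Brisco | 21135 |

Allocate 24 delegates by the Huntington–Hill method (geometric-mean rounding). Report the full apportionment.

With divisor 3829: modified quotas Carrow 8.718, Arden 9.415, Brisco 5.520.
Geometric-mean thresholds: Carrow √(8·9)=8.485, Arden √(9·10)=9.487, Brisco √(5·6)=5.477.
Each quota rounded against its threshold gives Carrow 9, Arden 9, Brisco 6 (total 24).

Carrow=9; Arden=9; Brisco=6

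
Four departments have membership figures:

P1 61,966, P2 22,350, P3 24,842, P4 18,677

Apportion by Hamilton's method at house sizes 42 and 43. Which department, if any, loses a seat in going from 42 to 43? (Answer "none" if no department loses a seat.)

none

At 42 seats: P1 21, P2 7, P3 8, P4 6.
At 43 seats: P1 21, P2 8, P3 8, P4 6.
No department's allocation decreased.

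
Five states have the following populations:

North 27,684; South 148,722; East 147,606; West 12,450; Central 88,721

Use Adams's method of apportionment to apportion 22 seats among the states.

North 2, South 7, East 7, West 1, Central 5

Standard divisor 425183/22 ≈ 19326.5; standard quotas: North 1.432, South 7.695, East 7.637, West 0.644, Central 4.591.
Rounding up gives 2, 8, 8, 1, 5 = 24 seats, so the divisor must be adjusted.
With modified divisor 21700: modified quotas North 1.276, South 6.854, East 6.802, West 0.574, Central 4.089.
Rounding up: North 2, South 7, East 7, West 1, Central 5 (total 22).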